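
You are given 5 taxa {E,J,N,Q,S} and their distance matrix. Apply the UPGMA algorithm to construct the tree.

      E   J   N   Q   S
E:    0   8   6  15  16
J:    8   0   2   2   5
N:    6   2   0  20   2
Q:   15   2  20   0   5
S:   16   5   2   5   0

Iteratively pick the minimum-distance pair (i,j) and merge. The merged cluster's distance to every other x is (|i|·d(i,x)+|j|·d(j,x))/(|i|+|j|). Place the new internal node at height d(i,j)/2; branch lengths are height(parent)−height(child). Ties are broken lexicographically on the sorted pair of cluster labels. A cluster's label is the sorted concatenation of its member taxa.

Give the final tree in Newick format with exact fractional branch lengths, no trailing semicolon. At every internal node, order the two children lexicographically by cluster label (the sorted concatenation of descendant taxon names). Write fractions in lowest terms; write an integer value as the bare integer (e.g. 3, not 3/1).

(E:45/8,(((J:1,N:1):3/4,S:7/4):11/4,Q:9/2):9/8)

iteration 1: select J,N (d=2); attach at lengths (1, 1); label the merged cluster JN
  updated: d(E,JN)=7, d(JN,Q)=11, d(JN,S)=7/2
iteration 2: select JN,S (d=7/2); attach at lengths (3/4, 7/4); label the merged cluster JNS
  updated: d(E,JNS)=10, d(JNS,Q)=9
iteration 3: select JNS,Q (d=9); attach at lengths (11/4, 9/2); label the merged cluster JNQS
  updated: d(E,JNQS)=45/4
iteration 4: select E,JNQS (d=45/4); attach at lengths (45/8, 9/8); label the merged cluster EJNQS
final tree: (E:45/8,(((J:1,N:1):3/4,S:7/4):11/4,Q:9/2):9/8)
total length: 37/2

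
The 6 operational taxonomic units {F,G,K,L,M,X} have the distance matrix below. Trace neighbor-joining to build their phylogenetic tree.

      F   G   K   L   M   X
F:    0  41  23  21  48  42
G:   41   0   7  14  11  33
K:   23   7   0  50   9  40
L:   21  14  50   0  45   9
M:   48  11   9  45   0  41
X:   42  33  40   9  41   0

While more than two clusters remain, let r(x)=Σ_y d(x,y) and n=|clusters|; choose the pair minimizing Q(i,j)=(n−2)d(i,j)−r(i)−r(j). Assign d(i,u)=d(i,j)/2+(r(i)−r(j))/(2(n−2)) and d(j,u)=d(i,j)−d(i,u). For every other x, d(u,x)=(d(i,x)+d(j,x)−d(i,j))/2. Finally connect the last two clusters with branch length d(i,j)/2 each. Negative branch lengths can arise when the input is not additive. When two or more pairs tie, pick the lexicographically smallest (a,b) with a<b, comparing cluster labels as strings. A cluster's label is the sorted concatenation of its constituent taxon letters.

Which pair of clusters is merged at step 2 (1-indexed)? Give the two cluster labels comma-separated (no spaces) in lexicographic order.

iteration 1: select L,X (d=9, Q=-268); attach at lengths (5/4, 31/4); label the merged cluster LX
  updated: d(F,LX)=27, d(G,LX)=19, d(K,LX)=81/2, d(LX,M)=77/2
iteration 2: select F,LX (d=27, Q=-183); attach at lengths (95/6, 67/6); label the merged cluster FLX
  updated: d(FLX,G)=33/2, d(FLX,K)=73/4, d(FLX,M)=119/4
iteration 3: select FLX,G (d=33/2, Q=-66); attach at lengths (63/4, 3/4); label the merged cluster FGLX
  updated: d(FGLX,K)=35/8, d(FGLX,M)=97/8
iteration 4: select FGLX,K (d=35/8, Q=-51/2); attach at lengths (15/4, 5/8); label the merged cluster FGKLX
  updated: d(FGKLX,M)=67/8
iteration 5: select FGKLX,M (d=67/8); attach at lengths (67/16, 67/16); label the merged cluster FGKLMX
final tree: ((((F:95/6,(L:5/4,X:31/4):67/6):63/4,G:3/4):15/4,K:5/8):67/16,M:67/16)
total length: 261/4

F,LX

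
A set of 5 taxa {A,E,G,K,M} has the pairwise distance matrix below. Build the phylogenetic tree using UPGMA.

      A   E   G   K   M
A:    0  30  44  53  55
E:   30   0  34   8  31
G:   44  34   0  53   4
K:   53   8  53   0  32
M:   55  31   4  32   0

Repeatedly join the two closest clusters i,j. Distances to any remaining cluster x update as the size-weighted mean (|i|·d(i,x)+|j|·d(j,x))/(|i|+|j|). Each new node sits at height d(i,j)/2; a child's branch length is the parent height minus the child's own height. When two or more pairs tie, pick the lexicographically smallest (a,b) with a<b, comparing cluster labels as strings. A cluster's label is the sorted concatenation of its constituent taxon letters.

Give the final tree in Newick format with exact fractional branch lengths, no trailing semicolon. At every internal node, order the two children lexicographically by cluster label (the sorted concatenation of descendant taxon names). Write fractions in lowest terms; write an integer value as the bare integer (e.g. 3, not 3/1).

(A:91/4,((E:4,K:4):59/4,(G:2,M:2):67/4):4)

step 1: merge (G,M) at d=4; branch lengths G→2, M→2; new cluster GM
  updated: d(A,GM)=99/2, d(E,GM)=65/2, d(GM,K)=85/2
step 2: merge (E,K) at d=8; branch lengths E→4, K→4; new cluster EK
  updated: d(A,EK)=83/2, d(EK,GM)=75/2
step 3: merge (EK,GM) at d=75/2; branch lengths EK→59/4, GM→67/4; new cluster EGKM
  updated: d(A,EGKM)=91/2
step 4: merge (A,EGKM) at d=91/2; branch lengths A→91/4, EGKM→4; new cluster AEGKM
final tree: (A:91/4,((E:4,K:4):59/4,(G:2,M:2):67/4):4)
total length: 281/4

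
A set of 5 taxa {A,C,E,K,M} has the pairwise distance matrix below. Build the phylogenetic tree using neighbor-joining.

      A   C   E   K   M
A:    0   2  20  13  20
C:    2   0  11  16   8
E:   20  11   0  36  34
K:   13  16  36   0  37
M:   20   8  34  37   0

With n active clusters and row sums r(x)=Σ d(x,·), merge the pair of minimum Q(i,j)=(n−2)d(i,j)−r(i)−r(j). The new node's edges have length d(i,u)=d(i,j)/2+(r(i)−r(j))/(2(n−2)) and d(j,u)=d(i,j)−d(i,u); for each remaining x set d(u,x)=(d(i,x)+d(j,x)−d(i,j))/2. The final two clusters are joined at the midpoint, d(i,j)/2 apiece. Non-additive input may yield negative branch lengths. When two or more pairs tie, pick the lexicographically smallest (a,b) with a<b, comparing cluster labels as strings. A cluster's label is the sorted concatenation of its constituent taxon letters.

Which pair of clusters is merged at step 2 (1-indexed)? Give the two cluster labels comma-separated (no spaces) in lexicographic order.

iteration 1: select A,K (d=13, Q=-118); attach at lengths (-4/3, 43/3); label the merged cluster AK
  updated: d(AK,C)=5/2, d(AK,E)=43/2, d(AK,M)=22
iteration 2: select AK,E (d=43/2, Q=-139/2); attach at lengths (45/8, 127/8); label the merged cluster AEK
  updated: d(AEK,C)=-4, d(AEK,M)=69/4
iteration 3: select AEK,C (d=-4, Q=-85/4); attach at lengths (21/8, -53/8); label the merged cluster ACEK
  updated: d(ACEK,M)=117/8
iteration 4: select ACEK,M (d=117/8); attach at lengths (117/16, 117/16); label the merged cluster ACEKM
final tree: ((((A:-4/3,K:43/3):45/8,E:127/8):21/8,C:-53/8):117/16,M:117/16)
total length: 361/8

AK,E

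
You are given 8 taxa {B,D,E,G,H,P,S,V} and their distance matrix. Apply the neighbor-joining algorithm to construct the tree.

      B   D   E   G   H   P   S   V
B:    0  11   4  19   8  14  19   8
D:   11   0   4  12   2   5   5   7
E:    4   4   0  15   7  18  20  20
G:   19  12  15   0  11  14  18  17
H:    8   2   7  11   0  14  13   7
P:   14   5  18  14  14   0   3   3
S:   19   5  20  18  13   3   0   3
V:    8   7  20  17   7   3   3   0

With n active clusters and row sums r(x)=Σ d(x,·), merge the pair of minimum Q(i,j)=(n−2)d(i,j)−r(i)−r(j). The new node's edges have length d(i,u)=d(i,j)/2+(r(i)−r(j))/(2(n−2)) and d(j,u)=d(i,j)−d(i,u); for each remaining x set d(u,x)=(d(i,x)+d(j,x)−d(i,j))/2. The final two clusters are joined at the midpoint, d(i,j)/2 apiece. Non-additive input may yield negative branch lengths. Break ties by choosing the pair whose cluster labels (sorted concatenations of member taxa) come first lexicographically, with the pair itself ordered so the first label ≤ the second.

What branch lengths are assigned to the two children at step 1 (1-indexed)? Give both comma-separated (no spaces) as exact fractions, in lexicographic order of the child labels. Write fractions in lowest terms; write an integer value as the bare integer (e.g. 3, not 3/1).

1. join B+E (d=4, Q=-147) ⇒ BE; edges |B|=19/12, |E|=29/12
  updated: d(BE,D)=11/2, d(BE,G)=15, d(BE,H)=11/2, d(BE,P)=14, d(BE,S)=35/2, d(BE,V)=12
2. join P+S (d=3, Q=-195/2) ⇒ PS; edges |P|=17/20, |S|=43/20
  updated: d(BE,PS)=57/4, d(D,PS)=7/2, d(G,PS)=29/2, d(H,PS)=12, d(PS,V)=3/2
3. join PS+V (d=3/2, Q=-337/4) ⇒ PSV; edges |PS|=29/32, |V|=19/32
  updated: d(BE,PSV)=99/8, d(D,PSV)=9/2, d(G,PSV)=15, d(H,PSV)=35/4
4. join D+PSV (d=9/2, Q=-409/8) ⇒ DPSV; edges |D|=-25/48, |PSV|=241/48
  updated: d(BE,DPSV)=107/16, d(DPSV,G)=45/4, d(DPSV,H)=25/8
5. join BE+H (d=11/2, Q=-573/16) ⇒ BEH; edges |BE|=297/64, |H|=55/64
  updated: d(BEH,DPSV)=69/32, d(BEH,G)=41/4
6. join BEH+DPSV (d=69/32, Q=-757/32) ⇒ BDEHPSV; edges |BEH|=37/64, |DPSV|=101/64
  updated: d(BDEHPSV,G)=619/64
7. join BDEHPSV+G (d=619/64) ⇒ BDEGHPSV; edges |BDEHPSV|=619/128, |G|=619/128
final tree: ((((B:19/12,E:29/12):297/64,H:55/64):37/64,(D:-25/48,((P:17/20,S:43/20):29/32,V:19/32):241/48):101/64):619/128,G:619/128)
total length: 1941/64

19/12,29/12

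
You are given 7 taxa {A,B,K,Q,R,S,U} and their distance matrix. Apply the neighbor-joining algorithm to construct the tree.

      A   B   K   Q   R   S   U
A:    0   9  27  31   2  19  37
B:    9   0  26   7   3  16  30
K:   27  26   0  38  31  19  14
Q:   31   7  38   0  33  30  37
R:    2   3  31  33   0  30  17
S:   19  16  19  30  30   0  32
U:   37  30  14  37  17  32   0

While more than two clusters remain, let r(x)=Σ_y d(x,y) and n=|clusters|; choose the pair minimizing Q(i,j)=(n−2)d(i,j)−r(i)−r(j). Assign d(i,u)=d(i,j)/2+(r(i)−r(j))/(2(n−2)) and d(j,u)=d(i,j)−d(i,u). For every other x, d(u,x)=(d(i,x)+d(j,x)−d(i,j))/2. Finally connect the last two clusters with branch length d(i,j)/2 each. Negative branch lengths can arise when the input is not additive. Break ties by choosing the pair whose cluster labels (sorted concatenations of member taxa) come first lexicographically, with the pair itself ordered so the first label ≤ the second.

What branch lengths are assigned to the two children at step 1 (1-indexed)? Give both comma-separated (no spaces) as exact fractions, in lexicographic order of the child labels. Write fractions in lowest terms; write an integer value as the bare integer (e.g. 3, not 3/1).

step 1: merge (K,U) at d=14, Q=-252; branch lengths K→29/5, U→41/5; new cluster KU
  updated: d(A,KU)=25, d(B,KU)=21, d(KU,Q)=61/2, d(KU,R)=17, d(KU,S)=37/2
step 2: merge (A,R) at d=2, Q=-163; branch lengths A→9/8, R→7/8; new cluster AR
  updated: d(AR,B)=5, d(AR,KU)=20, d(AR,Q)=31, d(AR,S)=47/2
step 3: merge (B,Q) at d=7, Q=-253/2; branch lengths B→-19/4, Q→47/4; new cluster BQ
  updated: d(AR,BQ)=29/2, d(BQ,KU)=89/4, d(BQ,S)=39/2
step 4: merge (AR,BQ) at d=29/2, Q=-341/4; branch lengths AR→123/16, BQ→109/16; new cluster ABQR
  updated: d(ABQR,KU)=111/8, d(ABQR,S)=57/4
step 5: merge (ABQR,KU) at d=111/8, Q=-373/8; branch lengths ABQR→77/16, KU→145/16; new cluster ABKQRU
  updated: d(ABKQRU,S)=151/16
step 6: merge (ABKQRU,S) at d=151/16; branch lengths ABKQRU→151/32, S→151/32; new cluster ABKQRSU
final tree: ((((A:9/8,R:7/8):123/16,(B:-19/4,Q:47/4):109/16):77/16,(K:29/5,U:41/5):145/16):151/32,S:151/32)
total length: 973/16

29/5,41/5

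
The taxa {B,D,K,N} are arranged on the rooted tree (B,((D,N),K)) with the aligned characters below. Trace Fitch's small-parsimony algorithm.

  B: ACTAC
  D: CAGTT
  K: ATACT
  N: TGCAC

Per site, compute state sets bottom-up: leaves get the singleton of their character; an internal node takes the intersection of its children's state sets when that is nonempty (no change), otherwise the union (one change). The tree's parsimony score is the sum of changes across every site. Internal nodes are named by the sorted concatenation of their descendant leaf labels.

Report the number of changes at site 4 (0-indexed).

2

DN@0: {C} ∪ {T} = {C,T} (union, +1)
DKN@0: {C,T} ∪ {A} = {A,C,T} (union, +1)
BDKN@0: {A} ∩ {A,C,T} = {A} (intersection, +0)
DN@1: {A} ∪ {G} = {A,G} (union, +1)
DKN@1: {A,G} ∪ {T} = {A,G,T} (union, +1)
BDKN@1: {C} ∪ {A,G,T} = {A,C,G,T} (union, +1)
DN@2: {G} ∪ {C} = {C,G} (union, +1)
DKN@2: {C,G} ∪ {A} = {A,C,G} (union, +1)
BDKN@2: {T} ∪ {A,C,G} = {A,C,G,T} (union, +1)
DN@3: {T} ∪ {A} = {A,T} (union, +1)
DKN@3: {A,T} ∪ {C} = {A,C,T} (union, +1)
BDKN@3: {A} ∩ {A,C,T} = {A} (intersection, +0)
DN@4: {T} ∪ {C} = {C,T} (union, +1)
DKN@4: {C,T} ∩ {T} = {T} (intersection, +0)
BDKN@4: {C} ∪ {T} = {C,T} (union, +1)
per-site changes: [2, 3, 3, 2, 2]; total = 12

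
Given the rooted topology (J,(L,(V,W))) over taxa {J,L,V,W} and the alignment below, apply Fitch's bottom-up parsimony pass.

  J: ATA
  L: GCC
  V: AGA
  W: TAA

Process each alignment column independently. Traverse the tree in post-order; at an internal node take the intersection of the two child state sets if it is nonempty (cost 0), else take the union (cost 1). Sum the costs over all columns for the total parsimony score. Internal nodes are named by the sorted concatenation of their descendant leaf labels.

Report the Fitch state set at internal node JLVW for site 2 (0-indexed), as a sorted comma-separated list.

A

VW@0: {A} ∪ {T} = {A,T} (union, +1)
LVW@0: {G} ∪ {A,T} = {A,G,T} (union, +1)
JLVW@0: {A} ∩ {A,G,T} = {A} (intersection, +0)
VW@1: {G} ∪ {A} = {A,G} (union, +1)
LVW@1: {C} ∪ {A,G} = {A,C,G} (union, +1)
JLVW@1: {T} ∪ {A,C,G} = {A,C,G,T} (union, +1)
VW@2: {A} ∩ {A} = {A} (intersection, +0)
LVW@2: {C} ∪ {A} = {A,C} (union, +1)
JLVW@2: {A} ∩ {A,C} = {A} (intersection, +0)
per-site changes: [2, 3, 1]; total = 6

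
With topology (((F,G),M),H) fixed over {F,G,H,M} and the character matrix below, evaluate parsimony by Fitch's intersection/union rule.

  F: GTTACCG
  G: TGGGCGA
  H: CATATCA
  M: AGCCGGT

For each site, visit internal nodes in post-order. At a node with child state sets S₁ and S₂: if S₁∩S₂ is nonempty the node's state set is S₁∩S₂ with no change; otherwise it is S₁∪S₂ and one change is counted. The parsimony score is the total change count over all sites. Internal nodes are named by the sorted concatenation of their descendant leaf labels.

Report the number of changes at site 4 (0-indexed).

site 0, node FG: F={G} ∪ G={T} → {G,T} (+1)
site 0, node FGM: FG={G,T} ∪ M={A} → {A,G,T} (+1)
site 0, node FGHM: FGM={A,G,T} ∪ H={C} → {A,C,G,T} (+1)
site 1, node FG: F={T} ∪ G={G} → {G,T} (+1)
site 1, node FGM: FG={G,T} ∩ M={G} → {G} (+0)
site 1, node FGHM: FGM={G} ∪ H={A} → {A,G} (+1)
site 2, node FG: F={T} ∪ G={G} → {G,T} (+1)
site 2, node FGM: FG={G,T} ∪ M={C} → {C,G,T} (+1)
site 2, node FGHM: FGM={C,G,T} ∩ H={T} → {T} (+0)
site 3, node FG: F={A} ∪ G={G} → {A,G} (+1)
site 3, node FGM: FG={A,G} ∪ M={C} → {A,C,G} (+1)
site 3, node FGHM: FGM={A,C,G} ∩ H={A} → {A} (+0)
site 4, node FG: F={C} ∩ G={C} → {C} (+0)
site 4, node FGM: FG={C} ∪ M={G} → {C,G} (+1)
site 4, node FGHM: FGM={C,G} ∪ H={T} → {C,G,T} (+1)
site 5, node FG: F={C} ∪ G={G} → {C,G} (+1)
site 5, node FGM: FG={C,G} ∩ M={G} → {G} (+0)
site 5, node FGHM: FGM={G} ∪ H={C} → {C,G} (+1)
site 6, node FG: F={G} ∪ G={A} → {A,G} (+1)
site 6, node FGM: FG={A,G} ∪ M={T} → {A,G,T} (+1)
site 6, node FGHM: FGM={A,G,T} ∩ H={A} → {A} (+0)
per-site changes: [3, 2, 2, 2, 2, 2, 2]; total = 15

2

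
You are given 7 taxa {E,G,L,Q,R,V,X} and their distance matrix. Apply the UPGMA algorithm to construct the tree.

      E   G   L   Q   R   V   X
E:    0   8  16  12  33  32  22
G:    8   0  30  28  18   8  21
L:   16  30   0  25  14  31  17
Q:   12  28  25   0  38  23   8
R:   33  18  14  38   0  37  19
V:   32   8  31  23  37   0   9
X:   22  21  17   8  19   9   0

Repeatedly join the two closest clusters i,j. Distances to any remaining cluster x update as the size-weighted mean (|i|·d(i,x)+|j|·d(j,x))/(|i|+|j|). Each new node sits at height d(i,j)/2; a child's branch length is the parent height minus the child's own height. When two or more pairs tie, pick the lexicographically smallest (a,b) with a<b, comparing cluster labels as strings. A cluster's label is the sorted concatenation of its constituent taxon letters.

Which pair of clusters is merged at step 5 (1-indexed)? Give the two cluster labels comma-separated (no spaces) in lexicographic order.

step 1: merge (E,G) at d=8; branch lengths E→4, G→4; new cluster EG
  updated: d(EG,L)=23, d(EG,Q)=20, d(EG,R)=51/2, d(EG,V)=20, d(EG,X)=43/2
step 2: merge (Q,X) at d=8; branch lengths Q→4, X→4; new cluster QX
  updated: d(EG,QX)=83/4, d(L,QX)=21, d(QX,R)=57/2, d(QX,V)=16
step 3: merge (L,R) at d=14; branch lengths L→7, R→7; new cluster LR
  updated: d(EG,LR)=97/4, d(LR,QX)=99/4, d(LR,V)=34
step 4: merge (QX,V) at d=16; branch lengths QX→4, V→8; new cluster QVX
  updated: d(EG,QVX)=41/2, d(LR,QVX)=167/6
step 5: merge (EG,QVX) at d=41/2; branch lengths EG→25/4, QVX→9/4; new cluster EGQVX
  updated: d(EGQVX,LR)=132/5
step 6: merge (EGQVX,LR) at d=132/5; branch lengths EGQVX→59/20, LR→31/5; new cluster EGLQRVX
final tree: (((E:4,G:4):25/4,((Q:4,X:4):4,V:8):9/4):59/20,(L:7,R:7):31/5)
total length: 1193/20

EG,QVX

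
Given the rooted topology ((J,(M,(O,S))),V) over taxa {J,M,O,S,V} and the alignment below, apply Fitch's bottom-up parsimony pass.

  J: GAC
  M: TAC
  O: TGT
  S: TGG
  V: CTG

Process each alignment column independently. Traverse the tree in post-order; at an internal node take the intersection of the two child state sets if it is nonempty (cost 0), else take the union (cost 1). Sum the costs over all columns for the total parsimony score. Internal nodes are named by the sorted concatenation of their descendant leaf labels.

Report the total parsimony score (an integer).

7

OS@0: {T} ∩ {T} = {T} (intersection, +0)
MOS@0: {T} ∩ {T} = {T} (intersection, +0)
JMOS@0: {G} ∪ {T} = {G,T} (union, +1)
JMOSV@0: {G,T} ∪ {C} = {C,G,T} (union, +1)
OS@1: {G} ∩ {G} = {G} (intersection, +0)
MOS@1: {A} ∪ {G} = {A,G} (union, +1)
JMOS@1: {A} ∩ {A,G} = {A} (intersection, +0)
JMOSV@1: {A} ∪ {T} = {A,T} (union, +1)
OS@2: {T} ∪ {G} = {G,T} (union, +1)
MOS@2: {C} ∪ {G,T} = {C,G,T} (union, +1)
JMOS@2: {C} ∩ {C,G,T} = {C} (intersection, +0)
JMOSV@2: {C} ∪ {G} = {C,G} (union, +1)
per-site changes: [2, 2, 3]; total = 7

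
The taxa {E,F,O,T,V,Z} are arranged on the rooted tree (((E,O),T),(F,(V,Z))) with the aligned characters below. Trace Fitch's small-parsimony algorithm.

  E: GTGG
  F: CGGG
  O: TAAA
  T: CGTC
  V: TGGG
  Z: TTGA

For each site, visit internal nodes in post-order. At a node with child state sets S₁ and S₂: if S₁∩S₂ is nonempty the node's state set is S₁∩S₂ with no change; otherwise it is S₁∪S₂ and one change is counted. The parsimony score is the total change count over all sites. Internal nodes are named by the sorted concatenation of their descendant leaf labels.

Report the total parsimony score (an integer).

11

EO@0: {G} ∪ {T} = {G,T} (union, +1)
EOT@0: {G,T} ∪ {C} = {C,G,T} (union, +1)
VZ@0: {T} ∩ {T} = {T} (intersection, +0)
FVZ@0: {C} ∪ {T} = {C,T} (union, +1)
EFOTVZ@0: {C,G,T} ∩ {C,T} = {C,T} (intersection, +0)
EO@1: {T} ∪ {A} = {A,T} (union, +1)
EOT@1: {A,T} ∪ {G} = {A,G,T} (union, +1)
VZ@1: {G} ∪ {T} = {G,T} (union, +1)
FVZ@1: {G} ∩ {G,T} = {G} (intersection, +0)
EFOTVZ@1: {A,G,T} ∩ {G} = {G} (intersection, +0)
EO@2: {G} ∪ {A} = {A,G} (union, +1)
EOT@2: {A,G} ∪ {T} = {A,G,T} (union, +1)
VZ@2: {G} ∩ {G} = {G} (intersection, +0)
FVZ@2: {G} ∩ {G} = {G} (intersection, +0)
EFOTVZ@2: {A,G,T} ∩ {G} = {G} (intersection, +0)
EO@3: {G} ∪ {A} = {A,G} (union, +1)
EOT@3: {A,G} ∪ {C} = {A,C,G} (union, +1)
VZ@3: {G} ∪ {A} = {A,G} (union, +1)
FVZ@3: {G} ∩ {A,G} = {G} (intersection, +0)
EFOTVZ@3: {A,C,G} ∩ {G} = {G} (intersection, +0)
per-site changes: [3, 3, 2, 3]; total = 11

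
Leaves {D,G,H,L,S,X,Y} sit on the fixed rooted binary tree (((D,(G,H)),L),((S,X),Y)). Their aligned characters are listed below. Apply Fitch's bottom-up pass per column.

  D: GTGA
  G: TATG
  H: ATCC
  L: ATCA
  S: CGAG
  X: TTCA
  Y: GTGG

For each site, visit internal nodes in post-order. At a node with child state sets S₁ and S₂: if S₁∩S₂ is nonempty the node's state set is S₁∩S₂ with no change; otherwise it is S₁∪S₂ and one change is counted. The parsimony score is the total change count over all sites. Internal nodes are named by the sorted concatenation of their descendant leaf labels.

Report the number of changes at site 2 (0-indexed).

4

GH@0: {T} ∪ {A} = {A,T} (union, +1)
DGH@0: {G} ∪ {A,T} = {A,G,T} (union, +1)
DGHL@0: {A,G,T} ∩ {A} = {A} (intersection, +0)
SX@0: {C} ∪ {T} = {C,T} (union, +1)
SXY@0: {C,T} ∪ {G} = {C,G,T} (union, +1)
DGHLSXY@0: {A} ∪ {C,G,T} = {A,C,G,T} (union, +1)
GH@1: {A} ∪ {T} = {A,T} (union, +1)
DGH@1: {T} ∩ {A,T} = {T} (intersection, +0)
DGHL@1: {T} ∩ {T} = {T} (intersection, +0)
SX@1: {G} ∪ {T} = {G,T} (union, +1)
SXY@1: {G,T} ∩ {T} = {T} (intersection, +0)
DGHLSXY@1: {T} ∩ {T} = {T} (intersection, +0)
GH@2: {T} ∪ {C} = {C,T} (union, +1)
DGH@2: {G} ∪ {C,T} = {C,G,T} (union, +1)
DGHL@2: {C,G,T} ∩ {C} = {C} (intersection, +0)
SX@2: {A} ∪ {C} = {A,C} (union, +1)
SXY@2: {A,C} ∪ {G} = {A,C,G} (union, +1)
DGHLSXY@2: {C} ∩ {A,C,G} = {C} (intersection, +0)
GH@3: {G} ∪ {C} = {C,G} (union, +1)
DGH@3: {A} ∪ {C,G} = {A,C,G} (union, +1)
DGHL@3: {A,C,G} ∩ {A} = {A} (intersection, +0)
SX@3: {G} ∪ {A} = {A,G} (union, +1)
SXY@3: {A,G} ∩ {G} = {G} (intersection, +0)
DGHLSXY@3: {A} ∪ {G} = {A,G} (union, +1)
per-site changes: [5, 2, 4, 4]; total = 15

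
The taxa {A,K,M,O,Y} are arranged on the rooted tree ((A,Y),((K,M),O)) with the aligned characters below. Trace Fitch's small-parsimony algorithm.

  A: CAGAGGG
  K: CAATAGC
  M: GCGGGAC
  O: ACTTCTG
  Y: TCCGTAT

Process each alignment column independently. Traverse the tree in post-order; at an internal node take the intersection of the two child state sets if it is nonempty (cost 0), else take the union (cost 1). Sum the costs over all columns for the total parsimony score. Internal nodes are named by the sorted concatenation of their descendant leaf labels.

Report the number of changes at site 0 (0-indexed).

[col 0] AY: children A:{C}, Y:{T} ∪→ {C,T}; cost 1
[col 0] KM: children K:{C}, M:{G} ∪→ {C,G}; cost 1
[col 0] KMO: children KM:{C,G}, O:{A} ∪→ {A,C,G}; cost 1
[col 0] AKMOY: children AY:{C,T}, KMO:{A,C,G} ∩→ {C}; cost 0
[col 1] AY: children A:{A}, Y:{C} ∪→ {A,C}; cost 1
[col 1] KM: children K:{A}, M:{C} ∪→ {A,C}; cost 1
[col 1] KMO: children KM:{A,C}, O:{C} ∩→ {C}; cost 0
[col 1] AKMOY: children AY:{A,C}, KMO:{C} ∩→ {C}; cost 0
[col 2] AY: children A:{G}, Y:{C} ∪→ {C,G}; cost 1
[col 2] KM: children K:{A}, M:{G} ∪→ {A,G}; cost 1
[col 2] KMO: children KM:{A,G}, O:{T} ∪→ {A,G,T}; cost 1
[col 2] AKMOY: children AY:{C,G}, KMO:{A,G,T} ∩→ {G}; cost 0
[col 3] AY: children A:{A}, Y:{G} ∪→ {A,G}; cost 1
[col 3] KM: children K:{T}, M:{G} ∪→ {G,T}; cost 1
[col 3] KMO: children KM:{G,T}, O:{T} ∩→ {T}; cost 0
[col 3] AKMOY: children AY:{A,G}, KMO:{T} ∪→ {A,G,T}; cost 1
[col 4] AY: children A:{G}, Y:{T} ∪→ {G,T}; cost 1
[col 4] KM: children K:{A}, M:{G} ∪→ {A,G}; cost 1
[col 4] KMO: children KM:{A,G}, O:{C} ∪→ {A,C,G}; cost 1
[col 4] AKMOY: children AY:{G,T}, KMO:{A,C,G} ∩→ {G}; cost 0
[col 5] AY: children A:{G}, Y:{A} ∪→ {A,G}; cost 1
[col 5] KM: children K:{G}, M:{A} ∪→ {A,G}; cost 1
[col 5] KMO: children KM:{A,G}, O:{T} ∪→ {A,G,T}; cost 1
[col 5] AKMOY: children AY:{A,G}, KMO:{A,G,T} ∩→ {A,G}; cost 0
[col 6] AY: children A:{G}, Y:{T} ∪→ {G,T}; cost 1
[col 6] KM: children K:{C}, M:{C} ∩→ {C}; cost 0
[col 6] KMO: children KM:{C}, O:{G} ∪→ {C,G}; cost 1
[col 6] AKMOY: children AY:{G,T}, KMO:{C,G} ∩→ {G}; cost 0
per-site changes: [3, 2, 3, 3, 3, 3, 2]; total = 19

3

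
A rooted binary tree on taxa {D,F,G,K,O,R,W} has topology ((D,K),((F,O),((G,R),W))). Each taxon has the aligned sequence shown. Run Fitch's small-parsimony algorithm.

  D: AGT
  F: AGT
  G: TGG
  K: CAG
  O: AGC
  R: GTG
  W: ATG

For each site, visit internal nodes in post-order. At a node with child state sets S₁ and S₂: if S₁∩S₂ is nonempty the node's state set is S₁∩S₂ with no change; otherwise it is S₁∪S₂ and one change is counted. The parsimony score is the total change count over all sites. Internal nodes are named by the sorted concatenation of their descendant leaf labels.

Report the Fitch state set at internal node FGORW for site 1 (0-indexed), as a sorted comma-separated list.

G,T

site 0, node DK: D={A} ∪ K={C} → {A,C} (+1)
site 0, node FO: F={A} ∩ O={A} → {A} (+0)
site 0, node GR: G={T} ∪ R={G} → {G,T} (+1)
site 0, node GRW: GR={G,T} ∪ W={A} → {A,G,T} (+1)
site 0, node FGORW: FO={A} ∩ GRW={A,G,T} → {A} (+0)
site 0, node DFGKORW: DK={A,C} ∩ FGORW={A} → {A} (+0)
site 1, node DK: D={G} ∪ K={A} → {A,G} (+1)
site 1, node FO: F={G} ∩ O={G} → {G} (+0)
site 1, node GR: G={G} ∪ R={T} → {G,T} (+1)
site 1, node GRW: GR={G,T} ∩ W={T} → {T} (+0)
site 1, node FGORW: FO={G} ∪ GRW={T} → {G,T} (+1)
site 1, node DFGKORW: DK={A,G} ∩ FGORW={G,T} → {G} (+0)
site 2, node DK: D={T} ∪ K={G} → {G,T} (+1)
site 2, node FO: F={T} ∪ O={C} → {C,T} (+1)
site 2, node GR: G={G} ∩ R={G} → {G} (+0)
site 2, node GRW: GR={G} ∩ W={G} → {G} (+0)
site 2, node FGORW: FO={C,T} ∪ GRW={G} → {C,G,T} (+1)
site 2, node DFGKORW: DK={G,T} ∩ FGORW={C,G,T} → {G,T} (+0)
per-site changes: [3, 3, 3]; total = 9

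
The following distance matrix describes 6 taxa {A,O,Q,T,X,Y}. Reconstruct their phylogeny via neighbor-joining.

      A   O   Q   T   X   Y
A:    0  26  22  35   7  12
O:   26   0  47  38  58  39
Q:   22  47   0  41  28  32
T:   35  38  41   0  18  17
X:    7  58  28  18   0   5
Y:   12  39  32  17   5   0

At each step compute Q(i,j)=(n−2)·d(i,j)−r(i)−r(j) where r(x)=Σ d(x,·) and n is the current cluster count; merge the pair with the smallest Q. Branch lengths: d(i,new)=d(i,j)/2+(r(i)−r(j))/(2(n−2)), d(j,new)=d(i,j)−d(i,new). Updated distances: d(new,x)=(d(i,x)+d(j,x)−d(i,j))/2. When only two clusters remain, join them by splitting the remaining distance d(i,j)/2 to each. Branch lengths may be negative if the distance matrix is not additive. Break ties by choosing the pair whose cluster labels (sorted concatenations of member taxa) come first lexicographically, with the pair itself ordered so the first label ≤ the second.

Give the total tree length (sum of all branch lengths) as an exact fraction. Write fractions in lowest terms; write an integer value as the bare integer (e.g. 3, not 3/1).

1. join A+O (d=26, Q=-206) ⇒ AO; edges |A|=-1/4, |O|=105/4
  updated: d(AO,Q)=43/2, d(AO,T)=47/2, d(AO,X)=39/2, d(AO,Y)=25/2
2. join AO+Q (d=43/2, Q=-135) ⇒ AOQ; edges |AO|=19/6, |Q|=55/3
  updated: d(AOQ,T)=43/2, d(AOQ,X)=13, d(AOQ,Y)=23/2
3. join AOQ+T (d=43/2, Q=-119/2) ⇒ AOQT; edges |AOQ|=65/8, |T|=107/8
  updated: d(AOQT,X)=19/4, d(AOQT,Y)=7/2
4. join AOQT+X (d=19/4, Q=-53/4) ⇒ AOQTX; edges |AOQT|=13/8, |X|=25/8
  updated: d(AOQTX,Y)=15/8
5. join AOQTX+Y (d=15/8) ⇒ AOQTXY; edges |AOQTX|=15/16, |Y|=15/16
final tree: (((((A:-1/4,O:105/4):19/6,Q:55/3):65/8,T:107/8):13/8,X:25/8):15/16,Y:15/16)
total length: 605/8

605/8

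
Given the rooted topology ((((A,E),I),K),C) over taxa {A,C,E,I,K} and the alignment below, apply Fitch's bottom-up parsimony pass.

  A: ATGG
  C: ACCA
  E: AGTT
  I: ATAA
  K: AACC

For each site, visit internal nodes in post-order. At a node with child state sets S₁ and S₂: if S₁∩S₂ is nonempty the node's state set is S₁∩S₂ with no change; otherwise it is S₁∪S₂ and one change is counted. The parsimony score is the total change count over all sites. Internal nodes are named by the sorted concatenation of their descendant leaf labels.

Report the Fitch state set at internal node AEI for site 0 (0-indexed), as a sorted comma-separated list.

AE@0: {A} ∩ {A} = {A} (intersection, +0)
AEI@0: {A} ∩ {A} = {A} (intersection, +0)
AEIK@0: {A} ∩ {A} = {A} (intersection, +0)
ACEIK@0: {A} ∩ {A} = {A} (intersection, +0)
AE@1: {T} ∪ {G} = {G,T} (union, +1)
AEI@1: {G,T} ∩ {T} = {T} (intersection, +0)
AEIK@1: {T} ∪ {A} = {A,T} (union, +1)
ACEIK@1: {A,T} ∪ {C} = {A,C,T} (union, +1)
AE@2: {G} ∪ {T} = {G,T} (union, +1)
AEI@2: {G,T} ∪ {A} = {A,G,T} (union, +1)
AEIK@2: {A,G,T} ∪ {C} = {A,C,G,T} (union, +1)
ACEIK@2: {A,C,G,T} ∩ {C} = {C} (intersection, +0)
AE@3: {G} ∪ {T} = {G,T} (union, +1)
AEI@3: {G,T} ∪ {A} = {A,G,T} (union, +1)
AEIK@3: {A,G,T} ∪ {C} = {A,C,G,T} (union, +1)
ACEIK@3: {A,C,G,T} ∩ {A} = {A} (intersection, +0)
per-site changes: [0, 3, 3, 3]; total = 9

A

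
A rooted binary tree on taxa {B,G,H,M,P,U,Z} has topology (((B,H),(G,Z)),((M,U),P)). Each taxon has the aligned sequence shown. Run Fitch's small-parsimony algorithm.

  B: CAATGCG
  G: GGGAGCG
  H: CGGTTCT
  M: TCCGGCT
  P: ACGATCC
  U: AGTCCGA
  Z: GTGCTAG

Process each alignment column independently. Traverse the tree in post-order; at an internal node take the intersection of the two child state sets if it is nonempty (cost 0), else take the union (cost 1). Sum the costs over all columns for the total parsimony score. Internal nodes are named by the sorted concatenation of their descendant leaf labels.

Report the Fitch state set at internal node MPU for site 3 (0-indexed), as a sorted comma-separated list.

site 0, node BH: B={C} ∩ H={C} → {C} (+0)
site 0, node GZ: G={G} ∩ Z={G} → {G} (+0)
site 0, node BGHZ: BH={C} ∪ GZ={G} → {C,G} (+1)
site 0, node MU: M={T} ∪ U={A} → {A,T} (+1)
site 0, node MPU: MU={A,T} ∩ P={A} → {A} (+0)
site 0, node BGHMPUZ: BGHZ={C,G} ∪ MPU={A} → {A,C,G} (+1)
site 1, node BH: B={A} ∪ H={G} → {A,G} (+1)
site 1, node GZ: G={G} ∪ Z={T} → {G,T} (+1)
site 1, node BGHZ: BH={A,G} ∩ GZ={G,T} → {G} (+0)
site 1, node MU: M={C} ∪ U={G} → {C,G} (+1)
site 1, node MPU: MU={C,G} ∩ P={C} → {C} (+0)
site 1, node BGHMPUZ: BGHZ={G} ∪ MPU={C} → {C,G} (+1)
site 2, node BH: B={A} ∪ H={G} → {A,G} (+1)
site 2, node GZ: G={G} ∩ Z={G} → {G} (+0)
site 2, node BGHZ: BH={A,G} ∩ GZ={G} → {G} (+0)
site 2, node MU: M={C} ∪ U={T} → {C,T} (+1)
site 2, node MPU: MU={C,T} ∪ P={G} → {C,G,T} (+1)
site 2, node BGHMPUZ: BGHZ={G} ∩ MPU={C,G,T} → {G} (+0)
site 3, node BH: B={T} ∩ H={T} → {T} (+0)
site 3, node GZ: G={A} ∪ Z={C} → {A,C} (+1)
site 3, node BGHZ: BH={T} ∪ GZ={A,C} → {A,C,T} (+1)
site 3, node MU: M={G} ∪ U={C} → {C,G} (+1)
site 3, node MPU: MU={C,G} ∪ P={A} → {A,C,G} (+1)
site 3, node BGHMPUZ: BGHZ={A,C,T} ∩ MPU={A,C,G} → {A,C} (+0)
site 4, node BH: B={G} ∪ H={T} → {G,T} (+1)
site 4, node GZ: G={G} ∪ Z={T} → {G,T} (+1)
site 4, node BGHZ: BH={G,T} ∩ GZ={G,T} → {G,T} (+0)
site 4, node MU: M={G} ∪ U={C} → {C,G} (+1)
site 4, node MPU: MU={C,G} ∪ P={T} → {C,G,T} (+1)
site 4, node BGHMPUZ: BGHZ={G,T} ∩ MPU={C,G,T} → {G,T} (+0)
site 5, node BH: B={C} ∩ H={C} → {C} (+0)
site 5, node GZ: G={C} ∪ Z={A} → {A,C} (+1)
site 5, node BGHZ: BH={C} ∩ GZ={A,C} → {C} (+0)
site 5, node MU: M={C} ∪ U={G} → {C,G} (+1)
site 5, node MPU: MU={C,G} ∩ P={C} → {C} (+0)
site 5, node BGHMPUZ: BGHZ={C} ∩ MPU={C} → {C} (+0)
site 6, node BH: B={G} ∪ H={T} → {G,T} (+1)
site 6, node GZ: G={G} ∩ Z={G} → {G} (+0)
site 6, node BGHZ: BH={G,T} ∩ GZ={G} → {G} (+0)
site 6, node MU: M={T} ∪ U={A} → {A,T} (+1)
site 6, node MPU: MU={A,T} ∪ P={C} → {A,C,T} (+1)
site 6, node BGHMPUZ: BGHZ={G} ∪ MPU={A,C,T} → {A,C,G,T} (+1)
per-site changes: [3, 4, 3, 4, 4, 2, 4]; total = 24

A,C,G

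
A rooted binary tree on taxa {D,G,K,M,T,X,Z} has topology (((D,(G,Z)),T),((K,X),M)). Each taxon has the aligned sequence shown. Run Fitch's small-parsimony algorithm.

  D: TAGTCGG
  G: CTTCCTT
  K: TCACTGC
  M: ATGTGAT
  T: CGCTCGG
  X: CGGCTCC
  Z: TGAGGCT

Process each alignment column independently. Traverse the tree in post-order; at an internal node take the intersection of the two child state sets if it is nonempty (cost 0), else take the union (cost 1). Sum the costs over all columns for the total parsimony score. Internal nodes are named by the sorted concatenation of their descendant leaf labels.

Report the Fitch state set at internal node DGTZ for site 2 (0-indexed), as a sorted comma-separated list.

A,C,G,T

[col 0] GZ: children G:{C}, Z:{T} ∪→ {C,T}; cost 1
[col 0] DGZ: children D:{T}, GZ:{C,T} ∩→ {T}; cost 0
[col 0] DGTZ: children DGZ:{T}, T:{C} ∪→ {C,T}; cost 1
[col 0] KX: children K:{T}, X:{C} ∪→ {C,T}; cost 1
[col 0] KMX: children KX:{C,T}, M:{A} ∪→ {A,C,T}; cost 1
[col 0] DGKMTXZ: children DGTZ:{C,T}, KMX:{A,C,T} ∩→ {C,T}; cost 0
[col 1] GZ: children G:{T}, Z:{G} ∪→ {G,T}; cost 1
[col 1] DGZ: children D:{A}, GZ:{G,T} ∪→ {A,G,T}; cost 1
[col 1] DGTZ: children DGZ:{A,G,T}, T:{G} ∩→ {G}; cost 0
[col 1] KX: children K:{C}, X:{G} ∪→ {C,G}; cost 1
[col 1] KMX: children KX:{C,G}, M:{T} ∪→ {C,G,T}; cost 1
[col 1] DGKMTXZ: children DGTZ:{G}, KMX:{C,G,T} ∩→ {G}; cost 0
[col 2] GZ: children G:{T}, Z:{A} ∪→ {A,T}; cost 1
[col 2] DGZ: children D:{G}, GZ:{A,T} ∪→ {A,G,T}; cost 1
[col 2] DGTZ: children DGZ:{A,G,T}, T:{C} ∪→ {A,C,G,T}; cost 1
[col 2] KX: children K:{A}, X:{G} ∪→ {A,G}; cost 1
[col 2] KMX: children KX:{A,G}, M:{G} ∩→ {G}; cost 0
[col 2] DGKMTXZ: children DGTZ:{A,C,G,T}, KMX:{G} ∩→ {G}; cost 0
[col 3] GZ: children G:{C}, Z:{G} ∪→ {C,G}; cost 1
[col 3] DGZ: children D:{T}, GZ:{C,G} ∪→ {C,G,T}; cost 1
[col 3] DGTZ: children DGZ:{C,G,T}, T:{T} ∩→ {T}; cost 0
[col 3] KX: children K:{C}, X:{C} ∩→ {C}; cost 0
[col 3] KMX: children KX:{C}, M:{T} ∪→ {C,T}; cost 1
[col 3] DGKMTXZ: children DGTZ:{T}, KMX:{C,T} ∩→ {T}; cost 0
[col 4] GZ: children G:{C}, Z:{G} ∪→ {C,G}; cost 1
[col 4] DGZ: children D:{C}, GZ:{C,G} ∩→ {C}; cost 0
[col 4] DGTZ: children DGZ:{C}, T:{C} ∩→ {C}; cost 0
[col 4] KX: children K:{T}, X:{T} ∩→ {T}; cost 0
[col 4] KMX: children KX:{T}, M:{G} ∪→ {G,T}; cost 1
[col 4] DGKMTXZ: children DGTZ:{C}, KMX:{G,T} ∪→ {C,G,T}; cost 1
[col 5] GZ: children G:{T}, Z:{C} ∪→ {C,T}; cost 1
[col 5] DGZ: children D:{G}, GZ:{C,T} ∪→ {C,G,T}; cost 1
[col 5] DGTZ: children DGZ:{C,G,T}, T:{G} ∩→ {G}; cost 0
[col 5] KX: children K:{G}, X:{C} ∪→ {C,G}; cost 1
[col 5] KMX: children KX:{C,G}, M:{A} ∪→ {A,C,G}; cost 1
[col 5] DGKMTXZ: children DGTZ:{G}, KMX:{A,C,G} ∩→ {G}; cost 0
[col 6] GZ: children G:{T}, Z:{T} ∩→ {T}; cost 0
[col 6] DGZ: children D:{G}, GZ:{T} ∪→ {G,T}; cost 1
[col 6] DGTZ: children DGZ:{G,T}, T:{G} ∩→ {G}; cost 0
[col 6] KX: children K:{C}, X:{C} ∩→ {C}; cost 0
[col 6] KMX: children KX:{C}, M:{T} ∪→ {C,T}; cost 1
[col 6] DGKMTXZ: children DGTZ:{G}, KMX:{C,T} ∪→ {C,G,T}; cost 1
per-site changes: [4, 4, 4, 3, 3, 4, 3]; total = 25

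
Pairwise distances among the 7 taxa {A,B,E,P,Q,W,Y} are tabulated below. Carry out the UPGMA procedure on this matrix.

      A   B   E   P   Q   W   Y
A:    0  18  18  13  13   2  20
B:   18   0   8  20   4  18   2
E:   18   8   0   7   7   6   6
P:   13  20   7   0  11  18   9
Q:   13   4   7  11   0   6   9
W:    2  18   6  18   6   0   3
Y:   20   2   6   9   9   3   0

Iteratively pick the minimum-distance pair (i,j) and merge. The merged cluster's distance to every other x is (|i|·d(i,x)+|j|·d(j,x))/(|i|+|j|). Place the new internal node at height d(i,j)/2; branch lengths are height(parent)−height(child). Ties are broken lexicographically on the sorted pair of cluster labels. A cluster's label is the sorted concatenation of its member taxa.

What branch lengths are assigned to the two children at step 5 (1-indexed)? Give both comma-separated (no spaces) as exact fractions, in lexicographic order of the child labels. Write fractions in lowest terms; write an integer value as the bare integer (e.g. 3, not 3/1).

iteration 1: select A,W (d=2); attach at lengths (1, 1); label the merged cluster AW
  updated: d(AW,B)=18, d(AW,E)=12, d(AW,P)=31/2, d(AW,Q)=19/2, d(AW,Y)=23/2
iteration 2: select B,Y (d=2); attach at lengths (1, 1); label the merged cluster BY
  updated: d(AW,BY)=59/4, d(BY,E)=7, d(BY,P)=29/2, d(BY,Q)=13/2
iteration 3: select BY,Q (d=13/2); attach at lengths (9/4, 13/4); label the merged cluster BQY
  updated: d(AW,BQY)=13, d(BQY,E)=7, d(BQY,P)=40/3
iteration 4: select BQY,E (d=7); attach at lengths (1/4, 7/2); label the merged cluster BEQY
  updated: d(AW,BEQY)=51/4, d(BEQY,P)=47/4
iteration 5: select BEQY,P (d=47/4); attach at lengths (19/8, 47/8); label the merged cluster BEPQY
  updated: d(AW,BEPQY)=133/10
iteration 6: select AW,BEPQY (d=133/10); attach at lengths (113/20, 31/40); label the merged cluster ABEPQWY
final tree: ((A:1,W:1):113/20,((((B:1,Y:1):9/4,Q:13/4):1/4,E:7/2):19/8,P:47/8):31/40)
total length: 1117/40

19/8,47/8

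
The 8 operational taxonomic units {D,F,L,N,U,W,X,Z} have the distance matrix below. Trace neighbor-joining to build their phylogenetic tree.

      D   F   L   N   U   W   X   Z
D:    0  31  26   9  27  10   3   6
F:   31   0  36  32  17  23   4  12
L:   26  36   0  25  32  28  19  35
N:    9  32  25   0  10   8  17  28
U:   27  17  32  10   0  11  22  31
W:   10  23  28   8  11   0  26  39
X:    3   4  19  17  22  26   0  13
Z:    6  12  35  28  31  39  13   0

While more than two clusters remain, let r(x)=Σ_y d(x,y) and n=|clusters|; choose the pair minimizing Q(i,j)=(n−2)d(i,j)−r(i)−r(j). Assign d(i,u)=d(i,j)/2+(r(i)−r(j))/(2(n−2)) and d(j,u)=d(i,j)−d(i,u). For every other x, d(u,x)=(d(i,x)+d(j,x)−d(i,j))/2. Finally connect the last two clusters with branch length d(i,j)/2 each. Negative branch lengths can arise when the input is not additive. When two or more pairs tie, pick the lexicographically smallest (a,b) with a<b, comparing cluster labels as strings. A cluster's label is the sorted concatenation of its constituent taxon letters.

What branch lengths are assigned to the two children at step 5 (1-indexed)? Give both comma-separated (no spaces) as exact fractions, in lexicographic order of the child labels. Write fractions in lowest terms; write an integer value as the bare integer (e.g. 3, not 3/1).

iteration 1: select F,Z (d=12, Q=-247); attach at lengths (21/4, 27/4); label the merged cluster FZ
  updated: d(D,FZ)=25/2, d(FZ,L)=59/2, d(FZ,N)=24, d(FZ,U)=18, d(FZ,W)=25, d(FZ,X)=5/2
iteration 2: select FZ,X (d=5/2, Q=-377/2); attach at lengths (69/20, -19/20); label the merged cluster FXZ
  updated: d(D,FXZ)=13/2, d(FXZ,L)=23, d(FXZ,N)=77/4, d(FXZ,U)=75/4, d(FXZ,W)=97/4
iteration 3: select D,FXZ (d=13/2, Q=-577/4); attach at lengths (51/32, 157/32); label the merged cluster DFXZ
  updated: d(DFXZ,L)=85/4, d(DFXZ,N)=87/8, d(DFXZ,U)=157/8, d(DFXZ,W)=111/8
iteration 4: select DFXZ,L (d=85/4, Q=-865/8); attach at lengths (185/48, 835/48); label the merged cluster DFLXZ
  updated: d(DFLXZ,N)=117/16, d(DFLXZ,U)=243/16, d(DFLXZ,W)=165/16
iteration 5: select DFLXZ,N (d=117/16, Q=-87/2); attach at lengths (177/32, 57/32); label the merged cluster DFLNXZ
  updated: d(DFLNXZ,U)=143/16, d(DFLNXZ,W)=11/2
iteration 6: select DFLNXZ,U (d=143/16, Q=-407/16); attach at lengths (55/32, 231/32); label the merged cluster DFLNUXZ
  updated: d(DFLNUXZ,W)=121/32
iteration 7: select DFLNUXZ,W (d=121/32); attach at lengths (121/64, 121/64); label the merged cluster DFLNUWXZ
final tree: (((((D:51/32,((F:21/4,Z:27/4):69/20,X:-19/20):157/32):185/48,L:835/48):177/32,N:57/32):55/32,U:231/32):121/64,W:121/64)
total length: 1993/32

177/32,57/32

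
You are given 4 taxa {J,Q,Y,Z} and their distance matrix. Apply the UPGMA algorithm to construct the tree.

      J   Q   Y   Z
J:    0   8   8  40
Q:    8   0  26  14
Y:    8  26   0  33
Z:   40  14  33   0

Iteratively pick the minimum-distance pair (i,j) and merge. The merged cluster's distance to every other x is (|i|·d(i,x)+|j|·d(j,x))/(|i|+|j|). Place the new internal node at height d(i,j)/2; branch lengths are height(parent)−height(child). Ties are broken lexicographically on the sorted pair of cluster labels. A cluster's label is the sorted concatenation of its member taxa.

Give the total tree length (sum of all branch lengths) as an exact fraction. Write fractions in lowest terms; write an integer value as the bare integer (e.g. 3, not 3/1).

83/2

step 1: merge (J,Q) at d=8; branch lengths J→4, Q→4; new cluster JQ
  updated: d(JQ,Y)=17, d(JQ,Z)=27
step 2: merge (JQ,Y) at d=17; branch lengths JQ→9/2, Y→17/2; new cluster JQY
  updated: d(JQY,Z)=29
step 3: merge (JQY,Z) at d=29; branch lengths JQY→6, Z→29/2; new cluster JQYZ
final tree: (((J:4,Q:4):9/2,Y:17/2):6,Z:29/2)
total length: 83/2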